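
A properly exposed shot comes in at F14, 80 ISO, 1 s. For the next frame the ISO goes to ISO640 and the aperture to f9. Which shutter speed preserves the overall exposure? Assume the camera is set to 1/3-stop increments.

1/20s

ISO: 80 → 100 → 125 → 160 → 200 → 250 → 320 → 400 → 500 → 640 — 3 stops raised (brighter).
Aperture: f/14 → f/13 → f/11 → f/10 → f/9 — 1 1/3 stops larger aperture (brighter).
Net change so far: 4 1/3 stops brighter. Offset with the shutter speed: 1 → 0.8 → 0.6 → 0.5 → 0.4 → 0.3 → 1/4 → 1/5 → 1/6 → 1/8 → 1/10 → 1/13 → 1/15 → 1/20.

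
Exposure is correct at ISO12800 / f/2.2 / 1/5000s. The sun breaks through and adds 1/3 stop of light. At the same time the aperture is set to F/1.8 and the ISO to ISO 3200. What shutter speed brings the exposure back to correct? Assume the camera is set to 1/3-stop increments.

Scene light: 1/3 stop brighter.
Aperture: f/2.2 → f/2 → f/1.8 — 2/3 stop opened up (brighter).
ISO: 12800 → 10000 → 8000 → 6400 → 5000 → 4000 → 3200 — 2 stops lower (darker).
Net so far: 1 stop darker. Shutter speed: 1/5000 → 1/4000 → 1/3200 → 1/2500.

1/2500s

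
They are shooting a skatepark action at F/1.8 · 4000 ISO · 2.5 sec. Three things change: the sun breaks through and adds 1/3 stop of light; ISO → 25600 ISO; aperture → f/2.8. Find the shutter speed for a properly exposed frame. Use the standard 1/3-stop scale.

Scene light: 1/3 stop brighter.
ISO: 4000 → 5000 → 6400 → 8000 → 10000 → 12800 → 16000 → 20000 → 25600 — 2 2/3 stops raised (brighter).
Aperture: f/1.8 → f/2 → f/2.2 → f/2.5 → f/2.8 — 1 1/3 stops narrower (darker).
Net so far: 1 2/3 stops brighter. Shutter speed: 2.5 → 2 → 1.6 → 1.3 → 1 → 0.8.

0.8 s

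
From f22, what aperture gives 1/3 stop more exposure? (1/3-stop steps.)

Aperture: f/22 → f/20 — 1/3 stop larger aperture (brighter).

f/20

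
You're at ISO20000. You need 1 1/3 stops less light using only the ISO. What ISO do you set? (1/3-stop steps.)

ISO 8000

ISO: 20000 → 16000 → 12800 → 10000 → 8000 — 1 1/3 stops dropped (darker).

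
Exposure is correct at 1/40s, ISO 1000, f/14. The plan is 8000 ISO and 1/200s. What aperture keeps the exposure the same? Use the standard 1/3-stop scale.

ISO: 1000 → 1250 → 1600 → 2000 → 2500 → 3200 → 4000 → 5000 → 6400 → 8000 — 3 stops raised (brighter).
Shutter speed: 1/40 → 1/50 → 1/60 → 1/80 → 1/100 → 1/125 → 1/160 → 1/200 — 2 1/3 stops faster (darker).
Net change so far: 2/3 stop brighter. Offset with the aperture: f/14 → f/16 → f/18.

f/18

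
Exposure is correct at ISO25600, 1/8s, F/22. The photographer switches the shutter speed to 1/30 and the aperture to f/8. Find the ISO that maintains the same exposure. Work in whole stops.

ISO 12800

Shutter speed: 1/8 → 1/15 → 1/30 — 2 stops faster (darker).
Aperture: f/22 → f/16 → f/11 → f/8 — 3 stops opened up (brighter).
Net change so far: 1 stop brighter. Offset with the ISO: 25600 → 12800.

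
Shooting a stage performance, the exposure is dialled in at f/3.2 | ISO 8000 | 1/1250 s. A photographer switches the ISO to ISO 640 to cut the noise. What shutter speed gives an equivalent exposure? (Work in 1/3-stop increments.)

1/100s

ISO: 8000 → 6400 → 5000 → 4000 → 3200 → 2500 → 2000 → 1600 → 1250 → 1000 → 800 → 640 — 3 2/3 stops dropped (darker).
Need 3 2/3 stops brighter from the shutter speed: 1/1250 → 1/1000 → 1/800 → 1/640 → 1/500 → 1/400 → 1/320 → 1/250 → 1/200 → 1/160 → 1/125 → 1/100.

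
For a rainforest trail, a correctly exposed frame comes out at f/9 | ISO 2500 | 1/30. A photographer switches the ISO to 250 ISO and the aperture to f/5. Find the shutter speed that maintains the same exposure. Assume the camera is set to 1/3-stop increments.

ISO: 2500 → 2000 → 1600 → 1250 → 1000 → 800 → 640 → 500 → 400 → 320 → 250 — 3 1/3 stops lower (darker).
Aperture: f/9 → f/8 → f/7.1 → f/6.3 → f/5.6 → f/5 — 1 2/3 stops larger aperture (brighter).
Net change so far: 1 2/3 stops darker. Offset with the shutter speed: 1/30 → 1/25 → 1/20 → 1/15 → 1/13 → 1/10.

1/10s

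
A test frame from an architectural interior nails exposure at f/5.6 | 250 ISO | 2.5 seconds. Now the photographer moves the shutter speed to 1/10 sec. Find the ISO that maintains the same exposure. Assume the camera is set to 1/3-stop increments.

Shutter speed: 2.5 → 2 → 1.6 → 1.3 → 1 → 0.8 → 0.6 → 0.5 → 0.4 → 0.3 → 1/4 → 1/5 → 1/6 → 1/8 → 1/10 — 4 2/3 stops faster (darker).
Need 4 2/3 stops brighter from the ISO: 250 → 320 → 400 → 500 → 640 → 800 → 1000 → 1250 → 1600 → 2000 → 2500 → 3200 → 4000 → 5000 → 6400.

ISO 6400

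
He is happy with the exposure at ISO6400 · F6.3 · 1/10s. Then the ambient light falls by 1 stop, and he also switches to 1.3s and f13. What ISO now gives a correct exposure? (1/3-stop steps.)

Scene light: 1 stop darker.
Shutter speed: 1/10 → 1/8 → 1/6 → 1/5 → 1/4 → 0.3 → 0.4 → 0.5 → 0.6 → 0.8 → 1 → 1.3 — 3 2/3 stops slower (brighter).
Aperture: f/6.3 → f/7.1 → f/8 → f/9 → f/10 → f/11 → f/13 — 2 stops smaller aperture (darker).
Net so far: 2/3 stop brighter. ISO: 6400 → 5000 → 4000.

ISO 4000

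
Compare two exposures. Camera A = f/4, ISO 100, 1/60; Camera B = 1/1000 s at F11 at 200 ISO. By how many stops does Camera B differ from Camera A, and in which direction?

6 stops darker

Aperture: f/4 → f/5.6 → f/8 → f/11 — 3 stops stopped down (darker).
Shutter speed: 1/60 → 1/125 → 1/250 → 1/500 → 1/1000 — 4 stops faster (darker).
ISO: 100 → 200 — 1 stop higher (brighter).
Net: −3 −4 +1 = −6 stops.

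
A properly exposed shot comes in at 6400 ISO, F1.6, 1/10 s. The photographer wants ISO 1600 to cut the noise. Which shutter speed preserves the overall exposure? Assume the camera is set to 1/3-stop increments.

0.4 s

ISO: 6400 → 5000 → 4000 → 3200 → 2500 → 2000 → 1600 — 2 stops lower (darker).
Need 2 stops brighter from the shutter speed: 1/10 → 1/8 → 1/6 → 1/5 → 1/4 → 0.3 → 0.4.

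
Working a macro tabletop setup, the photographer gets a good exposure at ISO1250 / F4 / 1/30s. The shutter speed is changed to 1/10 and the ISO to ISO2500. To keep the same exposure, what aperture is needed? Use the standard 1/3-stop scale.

f/10

Shutter speed: 1/30 → 1/25 → 1/20 → 1/15 → 1/13 → 1/10 — 1 2/3 stops slower (brighter).
ISO: 1250 → 1600 → 2000 → 2500 — 1 stop raised (brighter).
Net change so far: 2 2/3 stops brighter. Offset with the aperture: f/4 → f/4.5 → f/5 → f/5.6 → f/6.3 → f/7.1 → f/8 → f/9 → f/10.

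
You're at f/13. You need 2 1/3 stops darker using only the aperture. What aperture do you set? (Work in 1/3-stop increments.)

Aperture: f/13 → f/14 → f/16 → f/18 → f/20 → f/22 → f/25 → f/29 — 2 1/3 stops stopped down (darker).

f/29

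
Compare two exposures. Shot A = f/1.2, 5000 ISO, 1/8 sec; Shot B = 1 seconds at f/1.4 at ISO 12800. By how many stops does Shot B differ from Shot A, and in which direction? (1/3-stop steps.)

Aperture: f/1.2 → f/1.4 — 1/3 stop smaller aperture (darker).
Shutter speed: 1/8 → 1/6 → 1/5 → 1/4 → 0.3 → 0.4 → 0.5 → 0.6 → 0.8 → 1 — 3 stops slower (brighter).
ISO: 5000 → 6400 → 8000 → 10000 → 12800 — 1 1/3 stops higher (brighter).
Net: −1/3 +3 +1 1/3 = +4 stops.

4 stops brighter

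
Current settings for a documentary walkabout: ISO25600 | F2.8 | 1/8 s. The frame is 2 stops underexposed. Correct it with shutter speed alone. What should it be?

Underexposed by 2 stops → need 2 stops brighter.
Shutter speed: 1/8 → 1/4 → 1/2.

1/2s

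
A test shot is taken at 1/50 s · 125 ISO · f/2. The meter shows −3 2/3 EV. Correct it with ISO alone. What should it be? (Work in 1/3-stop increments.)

ISO 1600

Underexposed by 3 2/3 stops → need 3 2/3 stops brighter.
ISO: 125 → 160 → 200 → 250 → 320 → 400 → 500 → 640 → 800 → 1000 → 1250 → 1600.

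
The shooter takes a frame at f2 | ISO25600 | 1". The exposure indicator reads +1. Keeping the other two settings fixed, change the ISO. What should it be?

Overexposed by 1 stop → need 1 stop darker.
ISO: 25600 → 12800.

ISO 12800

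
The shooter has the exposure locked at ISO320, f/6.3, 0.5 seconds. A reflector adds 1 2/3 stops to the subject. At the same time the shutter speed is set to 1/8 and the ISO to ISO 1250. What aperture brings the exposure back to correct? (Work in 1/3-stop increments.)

f/11

Scene light: 1 2/3 stops brighter.
Shutter speed: 0.5 → 0.4 → 0.3 → 1/4 → 1/5 → 1/6 → 1/8 — 2 stops faster (darker).
ISO: 320 → 400 → 500 → 640 → 800 → 1000 → 1250 — 2 stops higher (brighter).
Net so far: 1 2/3 stops brighter. Aperture: f/6.3 → f/7.1 → f/8 → f/9 → f/10 → f/11.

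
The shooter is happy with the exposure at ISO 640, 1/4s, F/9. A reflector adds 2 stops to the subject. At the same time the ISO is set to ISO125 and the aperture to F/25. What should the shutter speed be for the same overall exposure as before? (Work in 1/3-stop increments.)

Scene light: 2 stops brighter.
ISO: 640 → 500 → 400 → 320 → 250 → 200 → 160 → 125 — 2 1/3 stops dropped (darker).
Aperture: f/9 → f/10 → f/11 → f/13 → f/14 → f/16 → f/18 → f/20 → f/22 → f/25 — 3 stops stopped down (darker).
Net so far: 3 1/3 stops darker. Shutter speed: 1/4 → 0.3 → 0.4 → 0.5 → 0.6 → 0.8 → 1 → 1.3 → 1.6 → 2 → 2.5.

2.5 s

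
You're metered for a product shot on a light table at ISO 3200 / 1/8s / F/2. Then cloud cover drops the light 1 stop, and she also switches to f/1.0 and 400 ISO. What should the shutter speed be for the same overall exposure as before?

Scene light: 1 stop darker.
Aperture: f/2 → f/1.4 → f/1.0 — 2 stops wider (brighter).
ISO: 3200 → 1600 → 800 → 400 — 3 stops lower (darker).
Net so far: 2 stops darker. Shutter speed: 1/8 → 1/4 → 1/2.

1/2s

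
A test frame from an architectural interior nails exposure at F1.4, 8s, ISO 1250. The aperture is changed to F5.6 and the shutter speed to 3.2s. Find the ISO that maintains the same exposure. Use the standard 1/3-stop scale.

Aperture: f/1.4 → f/1.6 → f/1.8 → f/2 → f/2.2 → f/2.5 → f/2.8 → f/3.2 → f/3.5 → f/4 → f/4.5 → f/5 → f/5.6 — 4 stops stopped down (darker).
Shutter speed: 8 → 6 → 5 → 4 → 3.2 — 1 1/3 stops shorter (darker).
Net change so far: 5 1/3 stops darker. Offset with the ISO: 1250 → 1600 → 2000 → 2500 → 3200 → 4000 → 5000 → 6400 → 8000 → 10000 → 12800 → 16000 → 20000 → 25600 → 32000 → 40000 → 51200.

ISO 51200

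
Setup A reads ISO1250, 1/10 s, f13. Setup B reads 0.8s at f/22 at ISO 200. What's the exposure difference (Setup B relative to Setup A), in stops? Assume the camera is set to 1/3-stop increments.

Aperture: f/13 → f/14 → f/16 → f/18 → f/20 → f/22 — 1 2/3 stops stopped down (darker).
Shutter speed: 1/10 → 1/8 → 1/6 → 1/5 → 1/4 → 0.3 → 0.4 → 0.5 → 0.6 → 0.8 — 3 stops longer (brighter).
ISO: 1250 → 1000 → 800 → 640 → 500 → 400 → 320 → 250 → 200 — 2 2/3 stops dropped (darker).
Net: −1 2/3 +3 −2 2/3 = −1 1/3 stops.

1 1/3 stops darker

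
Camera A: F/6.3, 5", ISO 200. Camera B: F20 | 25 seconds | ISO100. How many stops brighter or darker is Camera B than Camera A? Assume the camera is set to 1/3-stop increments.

Aperture: f/6.3 → f/7.1 → f/8 → f/9 → f/10 → f/11 → f/13 → f/14 → f/16 → f/18 → f/20 — 3 1/3 stops narrower (darker).
Shutter speed: 5 → 6 → 8 → 10 → 13 → 15 → 20 → 25 — 2 1/3 stops slower (brighter).
ISO: 200 → 160 → 125 → 100 — 1 stop dropped (darker).
Net: −3 1/3 +2 1/3 −1 = −2 stops.

2 stops darker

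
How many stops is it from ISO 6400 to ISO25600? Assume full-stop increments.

2 stops

6400 → 12800 → 25600 — count the steps: 2 stops.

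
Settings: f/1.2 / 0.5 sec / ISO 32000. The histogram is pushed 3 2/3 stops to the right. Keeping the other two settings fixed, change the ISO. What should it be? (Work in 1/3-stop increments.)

Overexposed by 3 2/3 stops → need 3 2/3 stops darker.
ISO: 32000 → 25600 → 20000 → 16000 → 12800 → 10000 → 8000 → 6400 → 5000 → 4000 → 3200 → 2500.

ISO 2500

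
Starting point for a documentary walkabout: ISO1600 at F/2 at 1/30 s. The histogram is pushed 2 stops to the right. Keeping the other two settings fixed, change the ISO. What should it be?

Overexposed by 2 stops → need 2 stops darker.
ISO: 1600 → 800 → 400.

ISO 400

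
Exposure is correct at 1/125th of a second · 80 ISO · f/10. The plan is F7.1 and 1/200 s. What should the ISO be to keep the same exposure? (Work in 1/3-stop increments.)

ISO 64

Aperture: f/10 → f/9 → f/8 → f/7.1 — 1 stop larger aperture (brighter).
Shutter speed: 1/125 → 1/160 → 1/200 — 2/3 stop shorter (darker).
Net change so far: 1/3 stop brighter. Offset with the ISO: 80 → 64.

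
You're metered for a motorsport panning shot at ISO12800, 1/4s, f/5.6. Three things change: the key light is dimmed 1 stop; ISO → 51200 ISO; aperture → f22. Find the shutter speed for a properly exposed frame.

2 s

Scene light: 1 stop darker.
ISO: 12800 → 25600 → 51200 — 2 stops raised (brighter).
Aperture: f/5.6 → f/8 → f/11 → f/16 → f/22 — 4 stops narrower (darker).
Net so far: 3 stops darker. Shutter speed: 1/4 → 1/2 → 1 → 2.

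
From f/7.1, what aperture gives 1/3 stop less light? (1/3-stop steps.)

f/8

Aperture: f/7.1 → f/8 — 1/3 stop stopped down (darker).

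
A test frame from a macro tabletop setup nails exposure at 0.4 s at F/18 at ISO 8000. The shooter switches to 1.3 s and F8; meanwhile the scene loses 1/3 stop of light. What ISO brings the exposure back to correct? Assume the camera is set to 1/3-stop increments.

ISO 640

Scene light: 1/3 stop darker.
Shutter speed: 0.4 → 0.5 → 0.6 → 0.8 → 1 → 1.3 — 1 2/3 stops longer (brighter).
Aperture: f/18 → f/16 → f/14 → f/13 → f/11 → f/10 → f/9 → f/8 — 2 1/3 stops opened up (brighter).
Net so far: 3 2/3 stops brighter. ISO: 8000 → 6400 → 5000 → 4000 → 3200 → 2500 → 2000 → 1600 → 1250 → 1000 → 800 → 640.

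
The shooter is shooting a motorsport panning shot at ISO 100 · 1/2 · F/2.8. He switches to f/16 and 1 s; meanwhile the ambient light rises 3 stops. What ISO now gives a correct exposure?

Scene light: 3 stops brighter.
Aperture: f/2.8 → f/4 → f/5.6 → f/8 → f/11 → f/16 — 5 stops smaller aperture (darker).
Shutter speed: 1/2 → 1 — 1 stop longer (brighter).
Net so far: 1 stop darker. ISO: 100 → 200.

ISO 200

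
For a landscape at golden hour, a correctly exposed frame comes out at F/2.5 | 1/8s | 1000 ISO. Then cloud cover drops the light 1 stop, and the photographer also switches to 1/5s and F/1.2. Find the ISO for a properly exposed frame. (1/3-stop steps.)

ISO 320

Scene light: 1 stop darker.
Shutter speed: 1/8 → 1/6 → 1/5 — 2/3 stop slower (brighter).
Aperture: f/2.5 → f/2.2 → f/2 → f/1.8 → f/1.6 → f/1.4 → f/1.2 — 2 stops wider (brighter).
Net so far: 1 2/3 stops brighter. ISO: 1000 → 800 → 640 → 500 → 400 → 320.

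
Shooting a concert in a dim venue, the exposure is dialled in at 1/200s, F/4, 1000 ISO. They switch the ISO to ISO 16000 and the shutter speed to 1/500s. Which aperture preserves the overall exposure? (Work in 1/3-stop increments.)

ISO: 1000 → 1250 → 1600 → 2000 → 2500 → 3200 → 4000 → 5000 → 6400 → 8000 → 10000 → 12800 → 16000 — 4 stops higher (brighter).
Shutter speed: 1/200 → 1/250 → 1/320 → 1/400 → 1/500 — 1 1/3 stops shorter (darker).
Net change so far: 2 2/3 stops brighter. Offset with the aperture: f/4 → f/4.5 → f/5 → f/5.6 → f/6.3 → f/7.1 → f/8 → f/9 → f/10.

f/10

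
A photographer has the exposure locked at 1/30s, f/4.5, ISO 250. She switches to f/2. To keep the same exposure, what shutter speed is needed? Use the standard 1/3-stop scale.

1/160s

Aperture: f/4.5 → f/4 → f/3.5 → f/3.2 → f/2.8 → f/2.5 → f/2.2 → f/2 — 2 1/3 stops opened up (brighter).
Need 2 1/3 stops darker from the shutter speed: 1/30 → 1/40 → 1/50 → 1/60 → 1/80 → 1/100 → 1/125 → 1/160.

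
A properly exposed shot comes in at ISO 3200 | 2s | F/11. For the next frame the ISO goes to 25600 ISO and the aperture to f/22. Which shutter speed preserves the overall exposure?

1 s

ISO: 3200 → 6400 → 12800 → 25600 — 3 stops raised (brighter).
Aperture: f/11 → f/16 → f/22 — 2 stops narrower (darker).
Net change so far: 1 stop brighter. Offset with the shutter speed: 2 → 1.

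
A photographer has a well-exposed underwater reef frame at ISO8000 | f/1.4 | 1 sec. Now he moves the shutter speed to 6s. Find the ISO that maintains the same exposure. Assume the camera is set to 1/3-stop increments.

ISO 1250

Shutter speed: 1 → 1.3 → 1.6 → 2 → 2.5 → 3.2 → 4 → 5 → 6 — 2 2/3 stops longer (brighter).
Need 2 2/3 stops darker from the ISO: 8000 → 6400 → 5000 → 4000 → 3200 → 2500 → 2000 → 1600 → 1250.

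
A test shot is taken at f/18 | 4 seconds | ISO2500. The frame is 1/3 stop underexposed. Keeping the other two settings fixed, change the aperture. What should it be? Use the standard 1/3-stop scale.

f/16

Underexposed by 1/3 stop → need 1/3 stop brighter.
Aperture: f/18 → f/16.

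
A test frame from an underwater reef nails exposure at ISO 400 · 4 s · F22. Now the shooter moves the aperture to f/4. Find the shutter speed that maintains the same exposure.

Aperture: f/22 → f/16 → f/11 → f/8 → f/5.6 → f/4 — 5 stops opened up (brighter).
Need 5 stops darker from the shutter speed: 4 → 2 → 1 → 1/2 → 1/4 → 1/8.

1/8s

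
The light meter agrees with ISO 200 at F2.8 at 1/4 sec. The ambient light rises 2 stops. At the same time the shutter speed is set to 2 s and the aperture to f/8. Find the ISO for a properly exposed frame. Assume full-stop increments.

ISO 50

Scene light: 2 stops brighter.
Shutter speed: 1/4 → 1/2 → 1 → 2 — 3 stops longer (brighter).
Aperture: f/2.8 → f/4 → f/5.6 → f/8 — 3 stops stopped down (darker).
Net so far: 2 stops brighter. ISO: 200 → 100 → 50.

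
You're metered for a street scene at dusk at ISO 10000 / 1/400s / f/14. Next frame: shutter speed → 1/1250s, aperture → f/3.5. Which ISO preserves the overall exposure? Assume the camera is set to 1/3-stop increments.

Shutter speed: 1/400 → 1/500 → 1/640 → 1/800 → 1/1000 → 1/1250 — 1 2/3 stops faster (darker).
Aperture: f/14 → f/13 → f/11 → f/10 → f/9 → f/8 → f/7.1 → f/6.3 → f/5.6 → f/5 → f/4.5 → f/4 → f/3.5 — 4 stops wider (brighter).
Net change so far: 2 1/3 stops brighter. Offset with the ISO: 10000 → 8000 → 6400 → 5000 → 4000 → 3200 → 2500 → 2000.

ISO 2000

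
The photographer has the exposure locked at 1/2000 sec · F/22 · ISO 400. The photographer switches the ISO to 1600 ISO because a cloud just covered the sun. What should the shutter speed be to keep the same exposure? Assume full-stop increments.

1/8000s

ISO: 400 → 800 → 1600 — 2 stops raised (brighter).
Need 2 stops darker from the shutter speed: 1/2000 → 1/4000 → 1/8000.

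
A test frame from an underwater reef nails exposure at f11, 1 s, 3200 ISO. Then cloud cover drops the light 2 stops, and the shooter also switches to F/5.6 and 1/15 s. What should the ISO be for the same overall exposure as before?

Scene light: 2 stops darker.
Aperture: f/11 → f/8 → f/5.6 — 2 stops larger aperture (brighter).
Shutter speed: 1 → 1/2 → 1/4 → 1/8 → 1/15 — 4 stops faster (darker).
Net so far: 4 stops darker. ISO: 3200 → 6400 → 12800 → 25600 → 51200.

ISO 51200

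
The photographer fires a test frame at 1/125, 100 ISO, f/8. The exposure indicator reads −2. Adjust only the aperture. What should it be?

Underexposed by 2 stops → need 2 stops brighter.
Aperture: f/8 → f/5.6 → f/4.

f/4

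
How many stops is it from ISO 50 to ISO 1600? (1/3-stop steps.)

50 → 64 → 80 → 100 → 125 → 160 → 200 → 250 → 320 → 400 → 500 → 640 → 800 → 1000 → 1250 → 1600 — count the steps: 15 third-stops = 5 stops.

5 stops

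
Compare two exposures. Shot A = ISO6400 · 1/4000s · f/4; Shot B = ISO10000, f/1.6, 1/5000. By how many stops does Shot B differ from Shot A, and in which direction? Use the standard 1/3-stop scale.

Aperture: f/4 → f/3.5 → f/3.2 → f/2.8 → f/2.5 → f/2.2 → f/2 → f/1.8 → f/1.6 — 2 2/3 stops larger aperture (brighter).
Shutter speed: 1/4000 → 1/5000 — 1/3 stop faster (darker).
ISO: 6400 → 8000 → 10000 — 2/3 stop raised (brighter).
Net: +2 2/3 −1/3 +2/3 = +3 stops.

3 stops brighter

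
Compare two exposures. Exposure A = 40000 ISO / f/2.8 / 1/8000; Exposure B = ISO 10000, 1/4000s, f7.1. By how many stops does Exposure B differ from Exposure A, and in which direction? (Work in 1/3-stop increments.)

Aperture: f/2.8 → f/3.2 → f/3.5 → f/4 → f/4.5 → f/5 → f/5.6 → f/6.3 → f/7.1 — 2 2/3 stops narrower (darker).
Shutter speed: 1/8000 → 1/6400 → 1/5000 → 1/4000 — 1 stop longer (brighter).
ISO: 40000 → 32000 → 25600 → 20000 → 16000 → 12800 → 10000 — 2 stops dropped (darker).
Net: −2 2/3 +1 −2 = −3 2/3 stops.

3 2/3 stops darker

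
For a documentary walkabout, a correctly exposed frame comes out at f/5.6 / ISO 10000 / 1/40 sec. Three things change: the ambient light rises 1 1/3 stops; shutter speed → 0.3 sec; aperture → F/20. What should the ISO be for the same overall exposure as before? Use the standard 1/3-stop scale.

Scene light: 1 1/3 stops brighter.
Shutter speed: 1/40 → 1/30 → 1/25 → 1/20 → 1/15 → 1/13 → 1/10 → 1/8 → 1/6 → 1/5 → 1/4 → 0.3 — 3 2/3 stops slower (brighter).
Aperture: f/5.6 → f/6.3 → f/7.1 → f/8 → f/9 → f/10 → f/11 → f/13 → f/14 → f/16 → f/18 → f/20 — 3 2/3 stops smaller aperture (darker).
Net so far: 1 1/3 stops brighter. ISO: 10000 → 8000 → 6400 → 5000 → 4000.

ISO 4000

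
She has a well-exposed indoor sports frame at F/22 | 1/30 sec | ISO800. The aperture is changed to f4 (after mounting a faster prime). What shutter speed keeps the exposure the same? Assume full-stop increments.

1/1000s

Aperture: f/22 → f/16 → f/11 → f/8 → f/5.6 → f/4 — 5 stops opened up (brighter).
Need 5 stops darker from the shutter speed: 1/30 → 1/60 → 1/125 → 1/250 → 1/500 → 1/1000.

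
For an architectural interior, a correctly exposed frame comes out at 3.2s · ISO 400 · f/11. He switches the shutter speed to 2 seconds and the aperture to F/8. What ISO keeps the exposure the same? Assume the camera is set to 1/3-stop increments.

ISO 320

Shutter speed: 3.2 → 2.5 → 2 — 2/3 stop faster (darker).
Aperture: f/11 → f/10 → f/9 → f/8 — 1 stop larger aperture (brighter).
Net change so far: 1/3 stop brighter. Offset with the ISO: 400 → 320.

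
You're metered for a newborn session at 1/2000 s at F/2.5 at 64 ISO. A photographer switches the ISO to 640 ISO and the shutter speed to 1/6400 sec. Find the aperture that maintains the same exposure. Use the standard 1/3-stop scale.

f/4.5

ISO: 64 → 80 → 100 → 125 → 160 → 200 → 250 → 320 → 400 → 500 → 640 — 3 1/3 stops raised (brighter).
Shutter speed: 1/2000 → 1/2500 → 1/3200 → 1/4000 → 1/5000 → 1/6400 — 1 2/3 stops faster (darker).
Net change so far: 1 2/3 stops brighter. Offset with the aperture: f/2.5 → f/2.8 → f/3.2 → f/3.5 → f/4 → f/4.5.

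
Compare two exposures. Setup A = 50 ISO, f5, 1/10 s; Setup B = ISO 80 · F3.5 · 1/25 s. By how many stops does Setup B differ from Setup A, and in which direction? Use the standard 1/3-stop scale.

Aperture: f/5 → f/4.5 → f/4 → f/3.5 — 1 stop opened up (brighter).
Shutter speed: 1/10 → 1/13 → 1/15 → 1/20 → 1/25 — 1 1/3 stops shorter (darker).
ISO: 50 → 64 → 80 — 2/3 stop higher (brighter).
Net: +1 −1 1/3 +2/3 = +1/3 stops.

1/3 stop brighter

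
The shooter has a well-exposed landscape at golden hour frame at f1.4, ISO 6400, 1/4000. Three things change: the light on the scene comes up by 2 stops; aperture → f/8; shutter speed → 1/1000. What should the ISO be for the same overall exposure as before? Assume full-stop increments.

ISO 12800

Scene light: 2 stops brighter.
Aperture: f/1.4 → f/2 → f/2.8 → f/4 → f/5.6 → f/8 — 5 stops stopped down (darker).
Shutter speed: 1/4000 → 1/2000 → 1/1000 — 2 stops longer (brighter).
Net so far: 1 stop darker. ISO: 6400 → 12800.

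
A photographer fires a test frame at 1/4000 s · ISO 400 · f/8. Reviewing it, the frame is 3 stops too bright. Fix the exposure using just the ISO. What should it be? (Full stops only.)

Overexposed by 3 stops → need 3 stops darker.
ISO: 400 → 200 → 100 → 50.

ISO 50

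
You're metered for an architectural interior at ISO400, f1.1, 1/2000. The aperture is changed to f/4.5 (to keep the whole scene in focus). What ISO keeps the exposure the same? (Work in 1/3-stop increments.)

ISO 6400

Aperture: f/1.1 → f/1.2 → f/1.4 → f/1.6 → f/1.8 → f/2 → f/2.2 → f/2.5 → f/2.8 → f/3.2 → f/3.5 → f/4 → f/4.5 — 4 stops stopped down (darker).
Need 4 stops brighter from the ISO: 400 → 500 → 640 → 800 → 1000 → 1250 → 1600 → 2000 → 2500 → 3200 → 4000 → 5000 → 6400.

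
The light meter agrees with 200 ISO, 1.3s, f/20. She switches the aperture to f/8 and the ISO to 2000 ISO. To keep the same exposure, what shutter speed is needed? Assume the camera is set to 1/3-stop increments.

Aperture: f/20 → f/18 → f/16 → f/14 → f/13 → f/11 → f/10 → f/9 → f/8 — 2 2/3 stops wider (brighter).
ISO: 200 → 250 → 320 → 400 → 500 → 640 → 800 → 1000 → 1250 → 1600 → 2000 — 3 1/3 stops higher (brighter).
Net change so far: 6 stops brighter. Offset with the shutter speed: 1.3 → 1 → 0.8 → 0.6 → 0.5 → 0.4 → 0.3 → 1/4 → 1/5 → 1/6 → 1/8 → 1/10 → 1/13 → 1/15 → 1/20 → 1/25 → 1/30 → 1/40 → 1/50.

1/50s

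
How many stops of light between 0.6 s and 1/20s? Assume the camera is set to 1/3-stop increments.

0.6 → 0.5 → 0.4 → 0.3 → 1/4 → 1/5 → 1/6 → 1/8 → 1/10 → 1/13 → 1/15 → 1/20 — count the steps: 11 third-stops = 3 2/3 stops.

3 2/3 stops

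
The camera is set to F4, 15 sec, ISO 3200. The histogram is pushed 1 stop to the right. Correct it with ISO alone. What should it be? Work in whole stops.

ISO 1600

Overexposed by 1 stop → need 1 stop darker.
ISO: 3200 → 1600.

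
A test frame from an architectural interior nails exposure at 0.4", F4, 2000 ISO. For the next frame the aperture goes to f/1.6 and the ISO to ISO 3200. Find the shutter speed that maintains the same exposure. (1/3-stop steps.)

1/25s

Aperture: f/4 → f/3.5 → f/3.2 → f/2.8 → f/2.5 → f/2.2 → f/2 → f/1.8 → f/1.6 — 2 2/3 stops larger aperture (brighter).
ISO: 2000 → 2500 → 3200 — 2/3 stop raised (brighter).
Net change so far: 3 1/3 stops brighter. Offset with the shutter speed: 0.4 → 0.3 → 1/4 → 1/5 → 1/6 → 1/8 → 1/10 → 1/13 → 1/15 → 1/20 → 1/25.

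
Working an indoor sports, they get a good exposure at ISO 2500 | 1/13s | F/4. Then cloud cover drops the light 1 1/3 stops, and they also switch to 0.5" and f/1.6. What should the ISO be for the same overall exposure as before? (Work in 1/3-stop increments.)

ISO 160

Scene light: 1 1/3 stops darker.
Shutter speed: 1/13 → 1/10 → 1/8 → 1/6 → 1/5 → 1/4 → 0.3 → 0.4 → 0.5 — 2 2/3 stops slower (brighter).
Aperture: f/4 → f/3.5 → f/3.2 → f/2.8 → f/2.5 → f/2.2 → f/2 → f/1.8 → f/1.6 — 2 2/3 stops opened up (brighter).
Net so far: 4 stops brighter. ISO: 2500 → 2000 → 1600 → 1250 → 1000 → 800 → 640 → 500 → 400 → 320 → 250 → 200 → 160.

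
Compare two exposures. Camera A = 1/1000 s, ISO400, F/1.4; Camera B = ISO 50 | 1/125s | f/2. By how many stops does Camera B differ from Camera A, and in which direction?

1 stop darker

Aperture: f/1.4 → f/2 — 1 stop stopped down (darker).
Shutter speed: 1/1000 → 1/500 → 1/250 → 1/125 — 3 stops slower (brighter).
ISO: 400 → 200 → 100 → 50 — 3 stops dropped (darker).
Net: −1 +3 −3 = −1 stop.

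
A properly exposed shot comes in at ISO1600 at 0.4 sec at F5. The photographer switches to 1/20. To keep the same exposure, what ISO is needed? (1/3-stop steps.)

Shutter speed: 0.4 → 0.3 → 1/4 → 1/5 → 1/6 → 1/8 → 1/10 → 1/13 → 1/15 → 1/20 — 3 stops faster (darker).
Need 3 stops brighter from the ISO: 1600 → 2000 → 2500 → 3200 → 4000 → 5000 → 6400 → 8000 → 10000 → 12800.

ISO 12800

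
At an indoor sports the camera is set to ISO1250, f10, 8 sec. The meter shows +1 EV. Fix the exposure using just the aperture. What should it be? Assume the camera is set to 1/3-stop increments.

Overexposed by 1 stop → need 1 stop darker.
Aperture: f/10 → f/11 → f/13 → f/14.

f/14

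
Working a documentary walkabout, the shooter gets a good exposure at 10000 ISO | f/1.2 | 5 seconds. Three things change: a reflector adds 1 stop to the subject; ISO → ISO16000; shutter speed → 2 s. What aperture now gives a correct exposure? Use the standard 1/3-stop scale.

Scene light: 1 stop brighter.
ISO: 10000 → 12800 → 16000 — 2/3 stop higher (brighter).
Shutter speed: 5 → 4 → 3.2 → 2.5 → 2 — 1 1/3 stops faster (darker).
Net so far: 1/3 stop brighter. Aperture: f/1.2 → f/1.4.

f/1.4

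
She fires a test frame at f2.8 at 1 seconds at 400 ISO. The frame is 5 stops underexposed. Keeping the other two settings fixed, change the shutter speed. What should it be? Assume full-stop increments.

30 s

Underexposed by 5 stops → need 5 stops brighter.
Shutter speed: 1 → 2 → 4 → 8 → 15 → 30.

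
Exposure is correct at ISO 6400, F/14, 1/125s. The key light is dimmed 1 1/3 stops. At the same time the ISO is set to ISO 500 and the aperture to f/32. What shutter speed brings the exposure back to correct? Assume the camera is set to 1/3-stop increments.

1.3 s

Scene light: 1 1/3 stops darker.
ISO: 6400 → 5000 → 4000 → 3200 → 2500 → 2000 → 1600 → 1250 → 1000 → 800 → 640 → 500 — 3 2/3 stops dropped (darker).
Aperture: f/14 → f/16 → f/18 → f/20 → f/22 → f/25 → f/29 → f/32 — 2 1/3 stops narrower (darker).
Net so far: 7 1/3 stops darker. Shutter speed: 1/125 → 1/100 → 1/80 → 1/60 → 1/50 → 1/40 → 1/30 → 1/25 → 1/20 → 1/15 → 1/13 → 1/10 → 1/8 → 1/6 → 1/5 → 1/4 → 0.3 → 0.4 → 0.5 → 0.6 → 0.8 → 1 → 1.3.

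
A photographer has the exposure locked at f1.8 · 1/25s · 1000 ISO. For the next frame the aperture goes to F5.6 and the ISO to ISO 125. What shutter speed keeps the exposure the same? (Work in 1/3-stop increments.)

Aperture: f/1.8 → f/2 → f/2.2 → f/2.5 → f/2.8 → f/3.2 → f/3.5 → f/4 → f/4.5 → f/5 → f/5.6 — 3 1/3 stops narrower (darker).
ISO: 1000 → 800 → 640 → 500 → 400 → 320 → 250 → 200 → 160 → 125 — 3 stops dropped (darker).
Net change so far: 6 1/3 stops darker. Offset with the shutter speed: 1/25 → 1/20 → 1/15 → 1/13 → 1/10 → 1/8 → 1/6 → 1/5 → 1/4 → 0.3 → 0.4 → 0.5 → 0.6 → 0.8 → 1 → 1.3 → 1.6 → 2 → 2.5 → 3.2.

3.2 s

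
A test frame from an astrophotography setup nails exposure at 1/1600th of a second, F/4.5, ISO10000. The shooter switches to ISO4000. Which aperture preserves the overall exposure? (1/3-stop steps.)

f/2.8

ISO: 10000 → 8000 → 6400 → 5000 → 4000 — 1 1/3 stops dropped (darker).
Need 1 1/3 stops brighter from the aperture: f/4.5 → f/4 → f/3.5 → f/3.2 → f/2.8.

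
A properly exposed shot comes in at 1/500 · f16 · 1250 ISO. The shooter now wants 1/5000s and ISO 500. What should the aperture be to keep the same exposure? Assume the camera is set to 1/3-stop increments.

Shutter speed: 1/500 → 1/640 → 1/800 → 1/1000 → 1/1250 → 1/1600 → 1/2000 → 1/2500 → 1/3200 → 1/4000 → 1/5000 — 3 1/3 stops shorter (darker).
ISO: 1250 → 1000 → 800 → 640 → 500 — 1 1/3 stops lower (darker).
Net change so far: 4 2/3 stops darker. Offset with the aperture: f/16 → f/14 → f/13 → f/11 → f/10 → f/9 → f/8 → f/7.1 → f/6.3 → f/5.6 → f/5 → f/4.5 → f/4 → f/3.5 → f/3.2.

f/3.2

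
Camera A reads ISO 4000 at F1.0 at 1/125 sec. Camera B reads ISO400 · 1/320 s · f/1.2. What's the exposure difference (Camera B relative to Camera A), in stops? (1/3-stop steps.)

Aperture: f/1.0 → f/1.1 → f/1.2 — 2/3 stop smaller aperture (darker).
Shutter speed: 1/125 → 1/160 → 1/200 → 1/250 → 1/320 — 1 1/3 stops shorter (darker).
ISO: 4000 → 3200 → 2500 → 2000 → 1600 → 1250 → 1000 → 800 → 640 → 500 → 400 — 3 1/3 stops dropped (darker).
Net: −2/3 −1 1/3 −3 1/3 = −5 1/3 stops.

5 1/3 stops darker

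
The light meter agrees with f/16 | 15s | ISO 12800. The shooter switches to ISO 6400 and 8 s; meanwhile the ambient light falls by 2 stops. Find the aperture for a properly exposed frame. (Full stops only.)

f/4

Scene light: 2 stops darker.
ISO: 12800 → 6400 — 1 stop lower (darker).
Shutter speed: 15 → 8 — 1 stop faster (darker).
Net so far: 4 stops darker. Aperture: f/16 → f/11 → f/8 → f/5.6 → f/4.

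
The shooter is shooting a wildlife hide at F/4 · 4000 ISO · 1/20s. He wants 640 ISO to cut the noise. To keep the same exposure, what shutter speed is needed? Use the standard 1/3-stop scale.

ISO: 4000 → 3200 → 2500 → 2000 → 1600 → 1250 → 1000 → 800 → 640 — 2 2/3 stops lower (darker).
Need 2 2/3 stops brighter from the shutter speed: 1/20 → 1/15 → 1/13 → 1/10 → 1/8 → 1/6 → 1/5 → 1/4 → 0.3.

0.3 s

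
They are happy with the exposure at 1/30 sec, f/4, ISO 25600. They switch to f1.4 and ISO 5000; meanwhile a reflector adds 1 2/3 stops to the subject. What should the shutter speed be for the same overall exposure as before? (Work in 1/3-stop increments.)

1/160s

Scene light: 1 2/3 stops brighter.
Aperture: f/4 → f/3.5 → f/3.2 → f/2.8 → f/2.5 → f/2.2 → f/2 → f/1.8 → f/1.6 → f/1.4 — 3 stops wider (brighter).
ISO: 25600 → 20000 → 16000 → 12800 → 10000 → 8000 → 6400 → 5000 — 2 1/3 stops lower (darker).
Net so far: 2 1/3 stops brighter. Shutter speed: 1/30 → 1/40 → 1/50 → 1/60 → 1/80 → 1/100 → 1/125 → 1/160.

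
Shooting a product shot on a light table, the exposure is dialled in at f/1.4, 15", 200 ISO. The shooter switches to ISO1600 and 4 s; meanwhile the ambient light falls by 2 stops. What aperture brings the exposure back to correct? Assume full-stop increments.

Scene light: 2 stops darker.
ISO: 200 → 400 → 800 → 1600 — 3 stops raised (brighter).
Shutter speed: 15 → 8 → 4 — 2 stops faster (darker).
Net so far: 1 stop darker. Aperture: f/1.4 → f/1.0.

f/1.0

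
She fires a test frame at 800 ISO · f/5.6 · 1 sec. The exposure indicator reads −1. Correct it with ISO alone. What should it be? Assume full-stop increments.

Underexposed by 1 stop → need 1 stop brighter.
ISO: 800 → 1600.

ISO 1600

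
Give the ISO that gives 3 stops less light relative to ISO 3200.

ISO: 3200 → 1600 → 800 → 400 — 3 stops lower (darker).

ISO 400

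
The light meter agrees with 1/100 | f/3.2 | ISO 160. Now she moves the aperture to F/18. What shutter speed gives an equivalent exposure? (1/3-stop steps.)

0.3 s

Aperture: f/3.2 → f/3.5 → f/4 → f/4.5 → f/5 → f/5.6 → f/6.3 → f/7.1 → f/8 → f/9 → f/10 → f/11 → f/13 → f/14 → f/16 → f/18 — 5 stops smaller aperture (darker).
Need 5 stops brighter from the shutter speed: 1/100 → 1/80 → 1/60 → 1/50 → 1/40 → 1/30 → 1/25 → 1/20 → 1/15 → 1/13 → 1/10 → 1/8 → 1/6 → 1/5 → 1/4 → 0.3.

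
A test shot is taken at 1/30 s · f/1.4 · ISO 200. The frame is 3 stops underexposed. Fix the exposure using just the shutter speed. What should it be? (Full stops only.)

1/4s

Underexposed by 3 stops → need 3 stops brighter.
Shutter speed: 1/30 → 1/15 → 1/8 → 1/4.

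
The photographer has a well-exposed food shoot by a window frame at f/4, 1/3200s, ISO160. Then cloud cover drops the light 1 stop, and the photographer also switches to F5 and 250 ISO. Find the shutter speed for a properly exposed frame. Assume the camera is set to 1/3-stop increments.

1/1600s

Scene light: 1 stop darker.
Aperture: f/4 → f/4.5 → f/5 — 2/3 stop narrower (darker).
ISO: 160 → 200 → 250 — 2/3 stop higher (brighter).
Net so far: 1 stop darker. Shutter speed: 1/3200 → 1/2500 → 1/2000 → 1/1600.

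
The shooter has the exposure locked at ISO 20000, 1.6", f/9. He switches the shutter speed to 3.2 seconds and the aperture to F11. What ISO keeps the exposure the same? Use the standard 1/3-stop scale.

ISO 16000

Shutter speed: 1.6 → 2 → 2.5 → 3.2 — 1 stop longer (brighter).
Aperture: f/9 → f/10 → f/11 — 2/3 stop narrower (darker).
Net change so far: 1/3 stop brighter. Offset with the ISO: 20000 → 16000.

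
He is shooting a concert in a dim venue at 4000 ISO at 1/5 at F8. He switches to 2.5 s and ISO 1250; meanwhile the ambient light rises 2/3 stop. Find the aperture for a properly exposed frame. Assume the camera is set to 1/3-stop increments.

Scene light: 2/3 stop brighter.
Shutter speed: 1/5 → 1/4 → 0.3 → 0.4 → 0.5 → 0.6 → 0.8 → 1 → 1.3 → 1.6 → 2 → 2.5 — 3 2/3 stops slower (brighter).
ISO: 4000 → 3200 → 2500 → 2000 → 1600 → 1250 — 1 2/3 stops dropped (darker).
Net so far: 2 2/3 stops brighter. Aperture: f/8 → f/9 → f/10 → f/11 → f/13 → f/14 → f/16 → f/18 → f/20.

f/20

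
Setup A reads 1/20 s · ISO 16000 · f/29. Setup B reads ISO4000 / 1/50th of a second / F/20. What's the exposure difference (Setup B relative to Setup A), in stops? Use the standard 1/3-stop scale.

2 1/3 stops darker

Aperture: f/29 → f/25 → f/22 → f/20 — 1 stop wider (brighter).
Shutter speed: 1/20 → 1/25 → 1/30 → 1/40 → 1/50 — 1 1/3 stops shorter (darker).
ISO: 16000 → 12800 → 10000 → 8000 → 6400 → 5000 → 4000 — 2 stops dropped (darker).
Net: +1 −1 1/3 −2 = −2 1/3 stops.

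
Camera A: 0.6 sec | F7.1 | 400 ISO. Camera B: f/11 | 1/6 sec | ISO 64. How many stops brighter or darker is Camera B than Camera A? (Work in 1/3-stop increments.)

6 stops darker

Aperture: f/7.1 → f/8 → f/9 → f/10 → f/11 — 1 1/3 stops smaller aperture (darker).
Shutter speed: 0.6 → 0.5 → 0.4 → 0.3 → 1/4 → 1/5 → 1/6 — 2 stops faster (darker).
ISO: 400 → 320 → 250 → 200 → 160 → 125 → 100 → 80 → 64 — 2 2/3 stops dropped (darker).
Net: −1 1/3 −2 −2 2/3 = −6 stops.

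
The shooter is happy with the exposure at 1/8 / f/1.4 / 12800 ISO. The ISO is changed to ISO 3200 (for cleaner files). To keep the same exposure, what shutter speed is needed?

1/2s

ISO: 12800 → 6400 → 3200 — 2 stops dropped (darker).
Need 2 stops brighter from the shutter speed: 1/8 → 1/4 → 1/2.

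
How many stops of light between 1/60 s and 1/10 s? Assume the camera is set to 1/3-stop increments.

1/60 → 1/50 → 1/40 → 1/30 → 1/25 → 1/20 → 1/15 → 1/13 → 1/10 — count the steps: 8 third-stops = 2 2/3 stops.

2 2/3 stops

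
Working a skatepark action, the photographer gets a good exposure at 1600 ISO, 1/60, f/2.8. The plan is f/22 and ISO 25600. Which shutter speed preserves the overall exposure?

1/15s

Aperture: f/2.8 → f/4 → f/5.6 → f/8 → f/11 → f/16 → f/22 — 6 stops narrower (darker).
ISO: 1600 → 3200 → 6400 → 12800 → 25600 — 4 stops raised (brighter).
Net change so far: 2 stops darker. Offset with the shutter speed: 1/60 → 1/30 → 1/15.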